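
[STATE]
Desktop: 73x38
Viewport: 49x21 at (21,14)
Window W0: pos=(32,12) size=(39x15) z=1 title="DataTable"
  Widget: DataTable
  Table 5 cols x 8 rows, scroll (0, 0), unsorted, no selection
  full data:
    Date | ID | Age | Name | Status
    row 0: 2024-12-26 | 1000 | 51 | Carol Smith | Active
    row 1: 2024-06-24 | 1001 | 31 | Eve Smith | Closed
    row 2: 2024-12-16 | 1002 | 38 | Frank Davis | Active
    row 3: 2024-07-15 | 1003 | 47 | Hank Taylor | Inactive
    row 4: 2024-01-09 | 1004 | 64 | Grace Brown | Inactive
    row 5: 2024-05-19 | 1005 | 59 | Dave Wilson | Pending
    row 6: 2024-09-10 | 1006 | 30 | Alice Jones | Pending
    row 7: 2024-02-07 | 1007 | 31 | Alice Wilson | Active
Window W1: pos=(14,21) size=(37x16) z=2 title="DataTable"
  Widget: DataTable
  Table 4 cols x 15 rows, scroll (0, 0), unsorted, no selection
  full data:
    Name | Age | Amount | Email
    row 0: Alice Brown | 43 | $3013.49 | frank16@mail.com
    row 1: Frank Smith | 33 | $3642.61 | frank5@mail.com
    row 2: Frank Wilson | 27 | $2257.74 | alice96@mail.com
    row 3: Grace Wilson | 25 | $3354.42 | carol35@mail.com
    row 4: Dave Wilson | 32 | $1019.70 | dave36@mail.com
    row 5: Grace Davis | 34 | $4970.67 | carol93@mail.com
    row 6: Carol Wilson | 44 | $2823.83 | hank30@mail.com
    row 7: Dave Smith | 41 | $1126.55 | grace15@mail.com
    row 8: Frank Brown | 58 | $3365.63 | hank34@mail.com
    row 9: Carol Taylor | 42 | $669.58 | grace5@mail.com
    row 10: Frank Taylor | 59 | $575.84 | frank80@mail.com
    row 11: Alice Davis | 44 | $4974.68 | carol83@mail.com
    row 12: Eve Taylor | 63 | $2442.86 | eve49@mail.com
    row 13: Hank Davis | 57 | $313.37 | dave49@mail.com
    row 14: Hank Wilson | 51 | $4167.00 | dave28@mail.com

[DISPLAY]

           ┠─────────────────────────────────────
           ┃Date      │ID  │Age│Name        │Stat
           ┃──────────┼────┼───┼────────────┼────
           ┃2024-12-26│1000│51 │Carol Smith │Acti
           ┃2024-06-24│1001│31 │Eve Smith   │Clos
           ┃2024-12-16│1002│38 │Frank Davis │Acti
           ┃2024-07-15│1003│47 │Hank Taylor │Inac
━━━━━━━━━━━━━━━━━━━━━━━━━━━━━┓ │Grace Brown │Inac
able                         ┃ │Dave Wilson │Pend
─────────────────────────────┨ │Alice Jones │Pend
      │Age│Amount  │Email    ┃ │Alice Wilson│Acti
──────┼───┼────────┼─────────┃                   
Brown │43 │$3013.49│frank16@m┃━━━━━━━━━━━━━━━━━━━
Smith │33 │$3642.61│frank5@ma┃                   
Wilson│27 │$2257.74│alice96@m┃                   
Wilson│25 │$3354.42│carol35@m┃                   
ilson │32 │$1019.70│dave36@ma┃                   
Davis │34 │$4970.67│carol93@m┃                   
Wilson│44 │$2823.83│hank30@ma┃                   
mith  │41 │$1126.55│grace15@m┃                   
Brown │58 │$3365.63│hank34@ma┃                   


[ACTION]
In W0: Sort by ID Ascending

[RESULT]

           ┠─────────────────────────────────────
           ┃Date      │ID ▲│Age│Name        │Stat
           ┃──────────┼────┼───┼────────────┼────
           ┃2024-12-26│1000│51 │Carol Smith │Acti
           ┃2024-06-24│1001│31 │Eve Smith   │Clos
           ┃2024-12-16│1002│38 │Frank Davis │Acti
           ┃2024-07-15│1003│47 │Hank Taylor │Inac
━━━━━━━━━━━━━━━━━━━━━━━━━━━━━┓ │Grace Brown │Inac
able                         ┃ │Dave Wilson │Pend
─────────────────────────────┨ │Alice Jones │Pend
      │Age│Amount  │Email    ┃ │Alice Wilson│Acti
──────┼───┼────────┼─────────┃                   
Brown │43 │$3013.49│frank16@m┃━━━━━━━━━━━━━━━━━━━
Smith │33 │$3642.61│frank5@ma┃                   
Wilson│27 │$2257.74│alice96@m┃                   
Wilson│25 │$3354.42│carol35@m┃                   
ilson │32 │$1019.70│dave36@ma┃                   
Davis │34 │$4970.67│carol93@m┃                   
Wilson│44 │$2823.83│hank30@ma┃                   
mith  │41 │$1126.55│grace15@m┃                   
Brown │58 │$3365.63│hank34@ma┃                   


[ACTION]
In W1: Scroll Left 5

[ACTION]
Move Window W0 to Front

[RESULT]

           ┠─────────────────────────────────────
           ┃Date      │ID ▲│Age│Name        │Stat
           ┃──────────┼────┼───┼────────────┼────
           ┃2024-12-26│1000│51 │Carol Smith │Acti
           ┃2024-06-24│1001│31 │Eve Smith   │Clos
           ┃2024-12-16│1002│38 │Frank Davis │Acti
           ┃2024-07-15│1003│47 │Hank Taylor │Inac
━━━━━━━━━━━┃2024-01-09│1004│64 │Grace Brown │Inac
able       ┃2024-05-19│1005│59 │Dave Wilson │Pend
───────────┃2024-09-10│1006│30 │Alice Jones │Pend
      │Age│┃2024-02-07│1007│31 │Alice Wilson│Acti
──────┼───┼┃                                     
Brown │43 │┗━━━━━━━━━━━━━━━━━━━━━━━━━━━━━━━━━━━━━
Smith │33 │$3642.61│frank5@ma┃                   
Wilson│27 │$2257.74│alice96@m┃                   
Wilson│25 │$3354.42│carol35@m┃                   
ilson │32 │$1019.70│dave36@ma┃                   
Davis │34 │$4970.67│carol93@m┃                   
Wilson│44 │$2823.83│hank30@ma┃                   
mith  │41 │$1126.55│grace15@m┃                   
Brown │58 │$3365.63│hank34@ma┃                   


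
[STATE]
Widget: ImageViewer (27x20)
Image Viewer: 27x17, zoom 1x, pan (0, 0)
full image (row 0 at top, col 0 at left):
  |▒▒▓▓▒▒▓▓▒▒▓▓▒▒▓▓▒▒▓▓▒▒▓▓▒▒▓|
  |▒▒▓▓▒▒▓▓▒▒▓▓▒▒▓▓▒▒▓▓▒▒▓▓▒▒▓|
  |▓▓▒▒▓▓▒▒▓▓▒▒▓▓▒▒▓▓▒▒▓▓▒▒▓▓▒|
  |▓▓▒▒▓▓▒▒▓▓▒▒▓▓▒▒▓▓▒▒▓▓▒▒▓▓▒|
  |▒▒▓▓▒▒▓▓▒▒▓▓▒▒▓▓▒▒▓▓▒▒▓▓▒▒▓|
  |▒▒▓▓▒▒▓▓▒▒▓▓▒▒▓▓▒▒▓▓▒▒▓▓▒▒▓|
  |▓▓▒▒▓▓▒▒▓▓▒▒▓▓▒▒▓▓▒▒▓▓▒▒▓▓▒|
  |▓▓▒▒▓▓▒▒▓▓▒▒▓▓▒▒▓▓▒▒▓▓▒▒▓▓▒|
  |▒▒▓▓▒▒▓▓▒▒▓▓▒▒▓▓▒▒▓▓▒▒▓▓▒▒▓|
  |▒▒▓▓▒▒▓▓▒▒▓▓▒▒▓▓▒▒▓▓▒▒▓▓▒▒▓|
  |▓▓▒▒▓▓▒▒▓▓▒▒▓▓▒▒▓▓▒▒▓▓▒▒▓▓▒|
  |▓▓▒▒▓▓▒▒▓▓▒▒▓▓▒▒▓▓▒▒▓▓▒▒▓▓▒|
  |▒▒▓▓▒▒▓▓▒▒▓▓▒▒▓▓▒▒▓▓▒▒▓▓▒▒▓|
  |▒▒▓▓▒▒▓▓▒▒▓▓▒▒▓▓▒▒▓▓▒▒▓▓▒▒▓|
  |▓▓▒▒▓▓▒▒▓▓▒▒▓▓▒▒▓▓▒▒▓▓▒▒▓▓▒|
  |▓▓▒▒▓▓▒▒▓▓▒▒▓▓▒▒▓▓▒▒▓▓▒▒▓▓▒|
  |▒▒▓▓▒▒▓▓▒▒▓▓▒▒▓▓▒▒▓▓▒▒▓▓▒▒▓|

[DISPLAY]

▒▒▓▓▒▒▓▓▒▒▓▓▒▒▓▓▒▒▓▓▒▒▓▓▒▒▓
▒▒▓▓▒▒▓▓▒▒▓▓▒▒▓▓▒▒▓▓▒▒▓▓▒▒▓
▓▓▒▒▓▓▒▒▓▓▒▒▓▓▒▒▓▓▒▒▓▓▒▒▓▓▒
▓▓▒▒▓▓▒▒▓▓▒▒▓▓▒▒▓▓▒▒▓▓▒▒▓▓▒
▒▒▓▓▒▒▓▓▒▒▓▓▒▒▓▓▒▒▓▓▒▒▓▓▒▒▓
▒▒▓▓▒▒▓▓▒▒▓▓▒▒▓▓▒▒▓▓▒▒▓▓▒▒▓
▓▓▒▒▓▓▒▒▓▓▒▒▓▓▒▒▓▓▒▒▓▓▒▒▓▓▒
▓▓▒▒▓▓▒▒▓▓▒▒▓▓▒▒▓▓▒▒▓▓▒▒▓▓▒
▒▒▓▓▒▒▓▓▒▒▓▓▒▒▓▓▒▒▓▓▒▒▓▓▒▒▓
▒▒▓▓▒▒▓▓▒▒▓▓▒▒▓▓▒▒▓▓▒▒▓▓▒▒▓
▓▓▒▒▓▓▒▒▓▓▒▒▓▓▒▒▓▓▒▒▓▓▒▒▓▓▒
▓▓▒▒▓▓▒▒▓▓▒▒▓▓▒▒▓▓▒▒▓▓▒▒▓▓▒
▒▒▓▓▒▒▓▓▒▒▓▓▒▒▓▓▒▒▓▓▒▒▓▓▒▒▓
▒▒▓▓▒▒▓▓▒▒▓▓▒▒▓▓▒▒▓▓▒▒▓▓▒▒▓
▓▓▒▒▓▓▒▒▓▓▒▒▓▓▒▒▓▓▒▒▓▓▒▒▓▓▒
▓▓▒▒▓▓▒▒▓▓▒▒▓▓▒▒▓▓▒▒▓▓▒▒▓▓▒
▒▒▓▓▒▒▓▓▒▒▓▓▒▒▓▓▒▒▓▓▒▒▓▓▒▒▓
                           
                           
                           


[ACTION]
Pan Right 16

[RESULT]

▒▒▓▓▒▒▓▓▒▒▓                
▒▒▓▓▒▒▓▓▒▒▓                
▓▓▒▒▓▓▒▒▓▓▒                
▓▓▒▒▓▓▒▒▓▓▒                
▒▒▓▓▒▒▓▓▒▒▓                
▒▒▓▓▒▒▓▓▒▒▓                
▓▓▒▒▓▓▒▒▓▓▒                
▓▓▒▒▓▓▒▒▓▓▒                
▒▒▓▓▒▒▓▓▒▒▓                
▒▒▓▓▒▒▓▓▒▒▓                
▓▓▒▒▓▓▒▒▓▓▒                
▓▓▒▒▓▓▒▒▓▓▒                
▒▒▓▓▒▒▓▓▒▒▓                
▒▒▓▓▒▒▓▓▒▒▓                
▓▓▒▒▓▓▒▒▓▓▒                
▓▓▒▒▓▓▒▒▓▓▒                
▒▒▓▓▒▒▓▓▒▒▓                
                           
                           
                           


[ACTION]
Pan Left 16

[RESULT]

▒▒▓▓▒▒▓▓▒▒▓▓▒▒▓▓▒▒▓▓▒▒▓▓▒▒▓
▒▒▓▓▒▒▓▓▒▒▓▓▒▒▓▓▒▒▓▓▒▒▓▓▒▒▓
▓▓▒▒▓▓▒▒▓▓▒▒▓▓▒▒▓▓▒▒▓▓▒▒▓▓▒
▓▓▒▒▓▓▒▒▓▓▒▒▓▓▒▒▓▓▒▒▓▓▒▒▓▓▒
▒▒▓▓▒▒▓▓▒▒▓▓▒▒▓▓▒▒▓▓▒▒▓▓▒▒▓
▒▒▓▓▒▒▓▓▒▒▓▓▒▒▓▓▒▒▓▓▒▒▓▓▒▒▓
▓▓▒▒▓▓▒▒▓▓▒▒▓▓▒▒▓▓▒▒▓▓▒▒▓▓▒
▓▓▒▒▓▓▒▒▓▓▒▒▓▓▒▒▓▓▒▒▓▓▒▒▓▓▒
▒▒▓▓▒▒▓▓▒▒▓▓▒▒▓▓▒▒▓▓▒▒▓▓▒▒▓
▒▒▓▓▒▒▓▓▒▒▓▓▒▒▓▓▒▒▓▓▒▒▓▓▒▒▓
▓▓▒▒▓▓▒▒▓▓▒▒▓▓▒▒▓▓▒▒▓▓▒▒▓▓▒
▓▓▒▒▓▓▒▒▓▓▒▒▓▓▒▒▓▓▒▒▓▓▒▒▓▓▒
▒▒▓▓▒▒▓▓▒▒▓▓▒▒▓▓▒▒▓▓▒▒▓▓▒▒▓
▒▒▓▓▒▒▓▓▒▒▓▓▒▒▓▓▒▒▓▓▒▒▓▓▒▒▓
▓▓▒▒▓▓▒▒▓▓▒▒▓▓▒▒▓▓▒▒▓▓▒▒▓▓▒
▓▓▒▒▓▓▒▒▓▓▒▒▓▓▒▒▓▓▒▒▓▓▒▒▓▓▒
▒▒▓▓▒▒▓▓▒▒▓▓▒▒▓▓▒▒▓▓▒▒▓▓▒▒▓
                           
                           
                           


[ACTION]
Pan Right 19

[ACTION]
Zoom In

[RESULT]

▒▓▓▓▓▒▒▒▒▓▓▓▓▒▒▒▒▓▓▓▓▒▒▒▒▓▓
▒▓▓▓▓▒▒▒▒▓▓▓▓▒▒▒▒▓▓▓▓▒▒▒▒▓▓
▒▓▓▓▓▒▒▒▒▓▓▓▓▒▒▒▒▓▓▓▓▒▒▒▒▓▓
▒▓▓▓▓▒▒▒▒▓▓▓▓▒▒▒▒▓▓▓▓▒▒▒▒▓▓
▓▒▒▒▒▓▓▓▓▒▒▒▒▓▓▓▓▒▒▒▒▓▓▓▓▒▒
▓▒▒▒▒▓▓▓▓▒▒▒▒▓▓▓▓▒▒▒▒▓▓▓▓▒▒
▓▒▒▒▒▓▓▓▓▒▒▒▒▓▓▓▓▒▒▒▒▓▓▓▓▒▒
▓▒▒▒▒▓▓▓▓▒▒▒▒▓▓▓▓▒▒▒▒▓▓▓▓▒▒
▒▓▓▓▓▒▒▒▒▓▓▓▓▒▒▒▒▓▓▓▓▒▒▒▒▓▓
▒▓▓▓▓▒▒▒▒▓▓▓▓▒▒▒▒▓▓▓▓▒▒▒▒▓▓
▒▓▓▓▓▒▒▒▒▓▓▓▓▒▒▒▒▓▓▓▓▒▒▒▒▓▓
▒▓▓▓▓▒▒▒▒▓▓▓▓▒▒▒▒▓▓▓▓▒▒▒▒▓▓
▓▒▒▒▒▓▓▓▓▒▒▒▒▓▓▓▓▒▒▒▒▓▓▓▓▒▒
▓▒▒▒▒▓▓▓▓▒▒▒▒▓▓▓▓▒▒▒▒▓▓▓▓▒▒
▓▒▒▒▒▓▓▓▓▒▒▒▒▓▓▓▓▒▒▒▒▓▓▓▓▒▒
▓▒▒▒▒▓▓▓▓▒▒▒▒▓▓▓▓▒▒▒▒▓▓▓▓▒▒
▒▓▓▓▓▒▒▒▒▓▓▓▓▒▒▒▒▓▓▓▓▒▒▒▒▓▓
▒▓▓▓▓▒▒▒▒▓▓▓▓▒▒▒▒▓▓▓▓▒▒▒▒▓▓
▒▓▓▓▓▒▒▒▒▓▓▓▓▒▒▒▒▓▓▓▓▒▒▒▒▓▓
▒▓▓▓▓▒▒▒▒▓▓▓▓▒▒▒▒▓▓▓▓▒▒▒▒▓▓


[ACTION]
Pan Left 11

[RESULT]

▒▒▒▒▓▓▓▓▒▒▒▒▓▓▓▓▒▒▒▒▓▓▓▓▒▒▒
▒▒▒▒▓▓▓▓▒▒▒▒▓▓▓▓▒▒▒▒▓▓▓▓▒▒▒
▒▒▒▒▓▓▓▓▒▒▒▒▓▓▓▓▒▒▒▒▓▓▓▓▒▒▒
▒▒▒▒▓▓▓▓▒▒▒▒▓▓▓▓▒▒▒▒▓▓▓▓▒▒▒
▓▓▓▓▒▒▒▒▓▓▓▓▒▒▒▒▓▓▓▓▒▒▒▒▓▓▓
▓▓▓▓▒▒▒▒▓▓▓▓▒▒▒▒▓▓▓▓▒▒▒▒▓▓▓
▓▓▓▓▒▒▒▒▓▓▓▓▒▒▒▒▓▓▓▓▒▒▒▒▓▓▓
▓▓▓▓▒▒▒▒▓▓▓▓▒▒▒▒▓▓▓▓▒▒▒▒▓▓▓
▒▒▒▒▓▓▓▓▒▒▒▒▓▓▓▓▒▒▒▒▓▓▓▓▒▒▒
▒▒▒▒▓▓▓▓▒▒▒▒▓▓▓▓▒▒▒▒▓▓▓▓▒▒▒
▒▒▒▒▓▓▓▓▒▒▒▒▓▓▓▓▒▒▒▒▓▓▓▓▒▒▒
▒▒▒▒▓▓▓▓▒▒▒▒▓▓▓▓▒▒▒▒▓▓▓▓▒▒▒
▓▓▓▓▒▒▒▒▓▓▓▓▒▒▒▒▓▓▓▓▒▒▒▒▓▓▓
▓▓▓▓▒▒▒▒▓▓▓▓▒▒▒▒▓▓▓▓▒▒▒▒▓▓▓
▓▓▓▓▒▒▒▒▓▓▓▓▒▒▒▒▓▓▓▓▒▒▒▒▓▓▓
▓▓▓▓▒▒▒▒▓▓▓▓▒▒▒▒▓▓▓▓▒▒▒▒▓▓▓
▒▒▒▒▓▓▓▓▒▒▒▒▓▓▓▓▒▒▒▒▓▓▓▓▒▒▒
▒▒▒▒▓▓▓▓▒▒▒▒▓▓▓▓▒▒▒▒▓▓▓▓▒▒▒
▒▒▒▒▓▓▓▓▒▒▒▒▓▓▓▓▒▒▒▒▓▓▓▓▒▒▒
▒▒▒▒▓▓▓▓▒▒▒▒▓▓▓▓▒▒▒▒▓▓▓▓▒▒▒


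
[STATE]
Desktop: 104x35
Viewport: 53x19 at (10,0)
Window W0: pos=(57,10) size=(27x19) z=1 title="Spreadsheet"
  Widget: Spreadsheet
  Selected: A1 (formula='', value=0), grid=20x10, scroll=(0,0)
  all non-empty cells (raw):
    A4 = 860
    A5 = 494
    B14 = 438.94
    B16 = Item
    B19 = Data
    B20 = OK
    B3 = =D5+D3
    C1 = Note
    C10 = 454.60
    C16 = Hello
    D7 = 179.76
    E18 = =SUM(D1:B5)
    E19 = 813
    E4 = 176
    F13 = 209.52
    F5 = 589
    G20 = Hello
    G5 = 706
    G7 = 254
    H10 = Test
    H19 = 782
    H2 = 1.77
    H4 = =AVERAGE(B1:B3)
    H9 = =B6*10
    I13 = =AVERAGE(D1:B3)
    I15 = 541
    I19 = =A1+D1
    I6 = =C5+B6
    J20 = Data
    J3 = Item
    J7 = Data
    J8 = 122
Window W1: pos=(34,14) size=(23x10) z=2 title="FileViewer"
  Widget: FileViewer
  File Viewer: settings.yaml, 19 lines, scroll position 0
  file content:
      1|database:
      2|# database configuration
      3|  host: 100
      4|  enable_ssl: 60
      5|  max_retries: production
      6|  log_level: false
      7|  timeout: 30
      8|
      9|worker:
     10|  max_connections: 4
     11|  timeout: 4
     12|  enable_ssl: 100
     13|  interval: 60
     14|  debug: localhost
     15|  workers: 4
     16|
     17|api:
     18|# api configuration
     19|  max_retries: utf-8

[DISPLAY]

                                                     
                                                     
                                                     
                                                     
                                                     
                                                     
                                                     
                                                     
                                                     
                                                     
                                               ┏━━━━━
                                               ┃ Spre
                                               ┠─────
                                               ┃A1:  
                        ┏━━━━━━━━━━━━━━━━━━━━━┓┃     
                        ┃ FileViewer          ┃┃-----
                        ┠─────────────────────┨┃  1  
                        ┃database:           ▲┃┃  2  
                        ┃# database configura█┃┃  3  


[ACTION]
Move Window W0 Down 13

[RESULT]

                                                     
                                                     
                                                     
                                                     
                                                     
                                                     
                                                     
                                                     
                                                     
                                                     
                                                     
                                                     
                                                     
                                                     
                        ┏━━━━━━━━━━━━━━━━━━━━━┓      
                        ┃ FileViewer          ┃      
                        ┠─────────────────────┨┏━━━━━
                        ┃database:           ▲┃┃ Spre
                        ┃# database configura█┃┠─────


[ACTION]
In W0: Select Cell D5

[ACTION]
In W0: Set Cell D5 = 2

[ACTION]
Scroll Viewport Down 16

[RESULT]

                        ┠─────────────────────┨┏━━━━━
                        ┃database:           ▲┃┃ Spre
                        ┃# database configura█┃┠─────
                        ┃  host: 100         ░┃┃D5: 2
                        ┃  enable_ssl: 60    ░┃┃     
                        ┃  max_retries: produ░┃┃-----
                        ┃  log_level: false  ▼┃┃  1  
                        ┗━━━━━━━━━━━━━━━━━━━━━┛┃  2  
                                               ┃  3  
                                               ┃  4  
                                               ┃  5  
                                               ┃  6  
                                               ┃  7  
                                               ┃  8  
                                               ┃  9  
                                               ┃ 10  
                                               ┃ 11  
                                               ┃ 12  
                                               ┗━━━━━


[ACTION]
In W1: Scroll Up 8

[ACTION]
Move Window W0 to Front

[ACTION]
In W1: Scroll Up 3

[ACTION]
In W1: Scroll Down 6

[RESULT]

                        ┠─────────────────────┨┏━━━━━
                        ┃  timeout: 30       ▲┃┃ Spre
                        ┃                    ░┃┠─────
                        ┃worker:             █┃┃D5: 2
                        ┃  max_connections: 4░┃┃     
                        ┃  timeout: 4        ░┃┃-----
                        ┃  enable_ssl: 100   ▼┃┃  1  
                        ┗━━━━━━━━━━━━━━━━━━━━━┛┃  2  
                                               ┃  3  
                                               ┃  4  
                                               ┃  5  
                                               ┃  6  
                                               ┃  7  
                                               ┃  8  
                                               ┃  9  
                                               ┃ 10  
                                               ┃ 11  
                                               ┃ 12  
                                               ┗━━━━━


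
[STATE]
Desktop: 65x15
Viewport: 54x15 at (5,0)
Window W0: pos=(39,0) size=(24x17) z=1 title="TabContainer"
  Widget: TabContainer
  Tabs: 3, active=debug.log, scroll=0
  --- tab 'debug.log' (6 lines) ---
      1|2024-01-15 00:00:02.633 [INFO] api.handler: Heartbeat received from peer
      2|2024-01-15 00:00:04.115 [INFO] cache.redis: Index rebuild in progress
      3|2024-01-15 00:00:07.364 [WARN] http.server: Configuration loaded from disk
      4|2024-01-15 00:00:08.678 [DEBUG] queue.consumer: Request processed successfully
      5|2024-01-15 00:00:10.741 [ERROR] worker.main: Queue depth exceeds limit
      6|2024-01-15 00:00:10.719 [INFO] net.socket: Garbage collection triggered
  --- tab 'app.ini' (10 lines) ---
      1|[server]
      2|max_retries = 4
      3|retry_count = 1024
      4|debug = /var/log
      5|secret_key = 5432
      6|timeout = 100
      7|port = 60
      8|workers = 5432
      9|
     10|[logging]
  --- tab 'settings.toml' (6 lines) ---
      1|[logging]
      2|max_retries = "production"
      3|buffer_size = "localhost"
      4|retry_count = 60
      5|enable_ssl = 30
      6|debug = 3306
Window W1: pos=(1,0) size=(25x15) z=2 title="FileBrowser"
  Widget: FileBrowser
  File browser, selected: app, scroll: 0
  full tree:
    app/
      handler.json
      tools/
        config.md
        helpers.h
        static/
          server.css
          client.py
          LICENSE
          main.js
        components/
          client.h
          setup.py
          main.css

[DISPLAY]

━━━━━━━━━━━━━━━━━━━━┓             ┏━━━━━━━━━━━━━━━━━━━
leBrowser           ┃             ┃ TabContainer      
────────────────────┨             ┠───────────────────
-] app/             ┃             ┃[debug.log]│ app.in
 handler.json       ┃             ┃───────────────────
 [+] tools/         ┃             ┃2024-01-15 00:00:02
                    ┃             ┃2024-01-15 00:00:04
                    ┃             ┃2024-01-15 00:00:07
                    ┃             ┃2024-01-15 00:00:08
                    ┃             ┃2024-01-15 00:00:10
                    ┃             ┃2024-01-15 00:00:10
                    ┃             ┃                   
                    ┃             ┃                   
                    ┃             ┃                   
━━━━━━━━━━━━━━━━━━━━┛             ┃                   


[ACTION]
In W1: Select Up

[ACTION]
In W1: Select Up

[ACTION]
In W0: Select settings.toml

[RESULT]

━━━━━━━━━━━━━━━━━━━━┓             ┏━━━━━━━━━━━━━━━━━━━
leBrowser           ┃             ┃ TabContainer      
────────────────────┨             ┠───────────────────
-] app/             ┃             ┃ debug.log │ app.in
 handler.json       ┃             ┃───────────────────
 [+] tools/         ┃             ┃[logging]          
                    ┃             ┃max_retries = "prod
                    ┃             ┃buffer_size = "loca
                    ┃             ┃retry_count = 60   
                    ┃             ┃enable_ssl = 30    
                    ┃             ┃debug = 3306       
                    ┃             ┃                   
                    ┃             ┃                   
                    ┃             ┃                   
━━━━━━━━━━━━━━━━━━━━┛             ┃                   


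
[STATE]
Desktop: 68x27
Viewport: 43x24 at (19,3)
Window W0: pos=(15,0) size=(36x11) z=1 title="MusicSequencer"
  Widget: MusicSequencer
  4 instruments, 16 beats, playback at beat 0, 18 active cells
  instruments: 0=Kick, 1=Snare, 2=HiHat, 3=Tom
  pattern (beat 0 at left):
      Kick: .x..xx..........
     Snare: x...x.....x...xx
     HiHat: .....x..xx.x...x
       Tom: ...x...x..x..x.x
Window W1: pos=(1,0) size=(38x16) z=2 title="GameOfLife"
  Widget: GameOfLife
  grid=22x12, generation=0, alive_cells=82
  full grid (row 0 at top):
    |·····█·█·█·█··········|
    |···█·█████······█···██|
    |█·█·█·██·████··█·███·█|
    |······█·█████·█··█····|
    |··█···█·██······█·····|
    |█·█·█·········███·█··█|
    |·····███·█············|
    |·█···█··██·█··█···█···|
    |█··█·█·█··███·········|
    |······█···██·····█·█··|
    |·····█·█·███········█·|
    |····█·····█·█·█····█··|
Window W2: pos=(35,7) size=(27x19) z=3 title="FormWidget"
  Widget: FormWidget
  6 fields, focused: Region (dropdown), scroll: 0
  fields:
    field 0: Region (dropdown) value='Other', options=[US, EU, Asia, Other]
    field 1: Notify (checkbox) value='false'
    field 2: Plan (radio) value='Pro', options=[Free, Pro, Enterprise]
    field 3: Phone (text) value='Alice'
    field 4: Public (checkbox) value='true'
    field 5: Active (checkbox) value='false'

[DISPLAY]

                   ┃           ┃           
·····              ┃           ┃           
···██              ┃           ┃           
███·█              ┃           ┃           
█····           ┏━━━━━━━━━━━━━━━━━━━━━━━━━┓
·····           ┃ FormWidget              ┃
·█··█           ┠─────────────────────────┨
·····           ┃> Region:     [Other   ▼]┃
·█···           ┃  Notify:     [ ]        ┃
·····           ┃  Plan:       ( ) Free  (┃
█·█··           ┃  Phone:      [Alice    ]┃
···█·           ┃  Public:     [x]        ┃
━━━━━━━━━━━━━━━━┃  Active:     [ ]        ┃
                ┃                         ┃
                ┃                         ┃
                ┃                         ┃
                ┃                         ┃
                ┃                         ┃
                ┃                         ┃
                ┃                         ┃
                ┃                         ┃
                ┃                         ┃
                ┗━━━━━━━━━━━━━━━━━━━━━━━━━┛
                                           


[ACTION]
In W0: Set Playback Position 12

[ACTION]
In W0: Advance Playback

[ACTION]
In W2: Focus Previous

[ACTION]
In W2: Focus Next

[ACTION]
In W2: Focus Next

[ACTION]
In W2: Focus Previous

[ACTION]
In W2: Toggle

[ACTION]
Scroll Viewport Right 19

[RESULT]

             ┃           ┃                 
             ┃           ┃                 
             ┃           ┃                 
             ┃           ┃                 
          ┏━━━━━━━━━━━━━━━━━━━━━━━━━┓      
          ┃ FormWidget              ┃      
          ┠─────────────────────────┨      
          ┃> Region:     [Other   ▼]┃      
          ┃  Notify:     [ ]        ┃      
          ┃  Plan:       ( ) Free  (┃      
          ┃  Phone:      [Alice    ]┃      
          ┃  Public:     [x]        ┃      
━━━━━━━━━━┃  Active:     [ ]        ┃      
          ┃                         ┃      
          ┃                         ┃      
          ┃                         ┃      
          ┃                         ┃      
          ┃                         ┃      
          ┃                         ┃      
          ┃                         ┃      
          ┃                         ┃      
          ┃                         ┃      
          ┗━━━━━━━━━━━━━━━━━━━━━━━━━┛      
                                           


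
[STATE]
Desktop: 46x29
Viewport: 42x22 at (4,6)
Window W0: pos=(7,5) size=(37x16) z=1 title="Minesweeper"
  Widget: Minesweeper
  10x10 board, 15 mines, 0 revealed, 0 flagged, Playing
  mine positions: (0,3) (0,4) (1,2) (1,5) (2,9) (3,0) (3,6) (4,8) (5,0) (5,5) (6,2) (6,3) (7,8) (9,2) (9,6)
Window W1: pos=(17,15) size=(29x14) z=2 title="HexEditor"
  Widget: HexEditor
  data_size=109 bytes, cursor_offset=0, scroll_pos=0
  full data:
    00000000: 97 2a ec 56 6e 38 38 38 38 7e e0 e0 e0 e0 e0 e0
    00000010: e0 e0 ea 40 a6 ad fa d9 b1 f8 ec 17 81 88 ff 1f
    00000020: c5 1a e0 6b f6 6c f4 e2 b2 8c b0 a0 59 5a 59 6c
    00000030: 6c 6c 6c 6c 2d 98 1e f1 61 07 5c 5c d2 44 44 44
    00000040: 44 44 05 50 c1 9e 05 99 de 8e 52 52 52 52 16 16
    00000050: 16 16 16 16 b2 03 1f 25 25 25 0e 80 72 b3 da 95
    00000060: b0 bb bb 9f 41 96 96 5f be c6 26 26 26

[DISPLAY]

   ┃ Minesweeper                       ┃  
   ┠───────────────────────────────────┨  
   ┃■■■■■■■■■■                         ┃  
   ┃■■■■■■■■■■                         ┃  
   ┃■■■■■■■■■■                         ┃  
   ┃■■■■■■■■■■                         ┃  
   ┃■■■■■■■■■■                         ┃  
   ┃■■■■■■■■■■                         ┃  
   ┃■■■■■■■■■■                         ┃  
   ┃■■■■■■■■■┏━━━━━━━━━━━━━━━━━━━━━━━━━━━┓
   ┃■■■■■■■■■┃ HexEditor                 ┃
   ┃■■■■■■■■■┠───────────────────────────┨
   ┃         ┃00000000  97 2a ec 56 6e 38┃
   ┃         ┃00000010  e0 e0 ea 40 a6 ad┃
   ┗━━━━━━━━━┃00000020  c5 1a e0 6b f6 6c┃
             ┃00000030  6c 6c 6c 6c 2d 98┃
             ┃00000040  44 44 05 50 c1 9e┃
             ┃00000050  16 16 16 16 b2 03┃
             ┃00000060  b0 bb bb 9f 41 96┃
             ┃                           ┃
             ┃                           ┃
             ┃                           ┃


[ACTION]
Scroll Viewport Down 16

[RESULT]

   ┠───────────────────────────────────┨  
   ┃■■■■■■■■■■                         ┃  
   ┃■■■■■■■■■■                         ┃  
   ┃■■■■■■■■■■                         ┃  
   ┃■■■■■■■■■■                         ┃  
   ┃■■■■■■■■■■                         ┃  
   ┃■■■■■■■■■■                         ┃  
   ┃■■■■■■■■■■                         ┃  
   ┃■■■■■■■■■┏━━━━━━━━━━━━━━━━━━━━━━━━━━━┓
   ┃■■■■■■■■■┃ HexEditor                 ┃
   ┃■■■■■■■■■┠───────────────────────────┨
   ┃         ┃00000000  97 2a ec 56 6e 38┃
   ┃         ┃00000010  e0 e0 ea 40 a6 ad┃
   ┗━━━━━━━━━┃00000020  c5 1a e0 6b f6 6c┃
             ┃00000030  6c 6c 6c 6c 2d 98┃
             ┃00000040  44 44 05 50 c1 9e┃
             ┃00000050  16 16 16 16 b2 03┃
             ┃00000060  b0 bb bb 9f 41 96┃
             ┃                           ┃
             ┃                           ┃
             ┃                           ┃
             ┗━━━━━━━━━━━━━━━━━━━━━━━━━━━┛


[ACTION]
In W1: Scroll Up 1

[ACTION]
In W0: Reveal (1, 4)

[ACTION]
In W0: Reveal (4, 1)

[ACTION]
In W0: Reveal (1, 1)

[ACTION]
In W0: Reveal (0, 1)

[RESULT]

   ┠───────────────────────────────────┨  
   ┃■1■■■■■■■■                         ┃  
   ┃■1■■3■■■■■                         ┃  
   ┃■■■■■■■■■■                         ┃  
   ┃■■■■■■■■■■                         ┃  
   ┃■2■■■■■■■■                         ┃  
   ┃■■■■■■■■■■                         ┃  
   ┃■■■■■■■■■■                         ┃  
   ┃■■■■■■■■■┏━━━━━━━━━━━━━━━━━━━━━━━━━━━┓
   ┃■■■■■■■■■┃ HexEditor                 ┃
   ┃■■■■■■■■■┠───────────────────────────┨
   ┃         ┃00000000  97 2a ec 56 6e 38┃
   ┃         ┃00000010  e0 e0 ea 40 a6 ad┃
   ┗━━━━━━━━━┃00000020  c5 1a e0 6b f6 6c┃
             ┃00000030  6c 6c 6c 6c 2d 98┃
             ┃00000040  44 44 05 50 c1 9e┃
             ┃00000050  16 16 16 16 b2 03┃
             ┃00000060  b0 bb bb 9f 41 96┃
             ┃                           ┃
             ┃                           ┃
             ┃                           ┃
             ┗━━━━━━━━━━━━━━━━━━━━━━━━━━━┛


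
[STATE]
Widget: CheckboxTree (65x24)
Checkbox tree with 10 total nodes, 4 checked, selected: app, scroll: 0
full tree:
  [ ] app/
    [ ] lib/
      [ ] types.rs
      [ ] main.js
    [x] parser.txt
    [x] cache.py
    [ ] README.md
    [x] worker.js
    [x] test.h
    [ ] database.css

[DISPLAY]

>[-] app/                                                        
   [ ] lib/                                                      
     [ ] types.rs                                                
     [ ] main.js                                                 
   [x] parser.txt                                                
   [x] cache.py                                                  
   [ ] README.md                                                 
   [x] worker.js                                                 
   [x] test.h                                                    
   [ ] database.css                                              
                                                                 
                                                                 
                                                                 
                                                                 
                                                                 
                                                                 
                                                                 
                                                                 
                                                                 
                                                                 
                                                                 
                                                                 
                                                                 
                                                                 


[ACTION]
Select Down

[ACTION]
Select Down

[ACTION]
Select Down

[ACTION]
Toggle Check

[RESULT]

 [-] app/                                                        
   [-] lib/                                                      
     [ ] types.rs                                                
>    [x] main.js                                                 
   [x] parser.txt                                                
   [x] cache.py                                                  
   [ ] README.md                                                 
   [x] worker.js                                                 
   [x] test.h                                                    
   [ ] database.css                                              
                                                                 
                                                                 
                                                                 
                                                                 
                                                                 
                                                                 
                                                                 
                                                                 
                                                                 
                                                                 
                                                                 
                                                                 
                                                                 
                                                                 


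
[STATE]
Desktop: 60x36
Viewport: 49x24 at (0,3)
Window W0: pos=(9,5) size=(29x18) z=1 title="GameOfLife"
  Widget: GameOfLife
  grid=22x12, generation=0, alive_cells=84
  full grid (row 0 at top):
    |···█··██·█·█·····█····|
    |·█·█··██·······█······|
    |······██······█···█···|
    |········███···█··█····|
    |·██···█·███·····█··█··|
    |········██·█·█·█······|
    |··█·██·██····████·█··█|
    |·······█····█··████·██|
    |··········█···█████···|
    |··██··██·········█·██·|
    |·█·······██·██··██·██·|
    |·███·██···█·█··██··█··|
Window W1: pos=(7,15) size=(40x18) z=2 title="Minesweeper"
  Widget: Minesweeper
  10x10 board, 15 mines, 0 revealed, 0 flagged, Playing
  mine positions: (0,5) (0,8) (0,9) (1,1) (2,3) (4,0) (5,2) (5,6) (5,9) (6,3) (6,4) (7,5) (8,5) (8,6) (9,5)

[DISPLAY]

                                                 
                                                 
         ┏━━━━━━━━━━━━━━━━━━━━━━━━━━━┓           
         ┃ GameOfLife                ┃           
         ┠───────────────────────────┨           
         ┃Gen: 0                     ┃           
         ┃···█··██·█·█·····█····     ┃           
         ┃·█·█··██·······█······     ┃           
         ┃······██······█···█···     ┃           
         ┃········███···█··█····     ┃           
         ┃·██···█·███·····█··█··     ┃           
         ┃········██·█·█·█······     ┃           
       ┏━━━━━━━━━━━━━━━━━━━━━━━━━━━━━━━━━━━━━━┓  
       ┃ Minesweeper                          ┃  
       ┠──────────────────────────────────────┨  
       ┃■■■■■■■■■■                            ┃  
       ┃■■■■■■■■■■                            ┃  
       ┃■■■■■■■■■■                            ┃  
       ┃■■■■■■■■■■                            ┃  
       ┃■■■■■■■■■■                            ┃  
       ┃■■■■■■■■■■                            ┃  
       ┃■■■■■■■■■■                            ┃  
       ┃■■■■■■■■■■                            ┃  
       ┃■■■■■■■■■■                            ┃  


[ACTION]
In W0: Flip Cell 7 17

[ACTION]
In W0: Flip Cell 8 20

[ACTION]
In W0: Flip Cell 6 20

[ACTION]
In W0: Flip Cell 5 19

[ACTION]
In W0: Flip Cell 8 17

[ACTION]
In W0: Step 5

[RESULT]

                                                 
                                                 
         ┏━━━━━━━━━━━━━━━━━━━━━━━━━━━┓           
         ┃ GameOfLife                ┃           
         ┠───────────────────────────┨           
         ┃Gen: 5                     ┃           
         ┃······█···············     ┃           
         ┃·····█·█········█·····     ┃           
         ┃····██········██······     ┃           
         ┃····███····██·██·██···     ┃           
         ┃···███········█·█·····     ┃           
         ┃·██·██········██······     ┃           
       ┏━━━━━━━━━━━━━━━━━━━━━━━━━━━━━━━━━━━━━━┓  
       ┃ Minesweeper                          ┃  
       ┠──────────────────────────────────────┨  
       ┃■■■■■■■■■■                            ┃  
       ┃■■■■■■■■■■                            ┃  
       ┃■■■■■■■■■■                            ┃  
       ┃■■■■■■■■■■                            ┃  
       ┃■■■■■■■■■■                            ┃  
       ┃■■■■■■■■■■                            ┃  
       ┃■■■■■■■■■■                            ┃  
       ┃■■■■■■■■■■                            ┃  
       ┃■■■■■■■■■■                            ┃  
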